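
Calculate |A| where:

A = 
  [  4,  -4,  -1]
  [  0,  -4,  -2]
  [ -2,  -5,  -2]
-16

Cofactor expansion along row 1:
det(A) = (4)·((-4)(-2) - (-2)(-5)) - (-4)·((0)(-2) - (-2)(-2)) + (-1)·((0)(-5) - (-4)(-2))
  = (4)(-2) - (-4)(-4) + (-1)(-8)
  = -16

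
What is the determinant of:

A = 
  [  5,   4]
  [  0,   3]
15

For a 2×2 matrix, det = ad - bc = (5)(3) - (4)(0) = 15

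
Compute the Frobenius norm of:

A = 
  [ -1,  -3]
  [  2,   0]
||A||_F = 3.742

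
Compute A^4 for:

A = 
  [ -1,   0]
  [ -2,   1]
A^4 = 
  [  1,   0]
  [  0,   1]

A² = A·A:
A²[1,1] = (-1)(-1) + (0)(-2) = 1
A²[1,2] = (-1)(0) + (0)(1) = 0
A²[2,1] = (-2)(-1) + (1)(-2) = 0
A²[2,2] = (-2)(0) + (1)(1) = 1
A² = 
  [  1,   0]
  [  0,   1]

A^3 = A^2·A:
A^3[1,1] = (1)(-1) + (0)(-2) = -1
A^3[1,2] = (1)(0) + (0)(1) = 0
A^3[2,1] = (0)(-1) + (1)(-2) = -2
A^3[2,2] = (0)(0) + (1)(1) = 1
A^3 = 
  [ -1,   0]
  [ -2,   1]

A^4 = A^3·A:
A^4[1,1] = (-1)(-1) + (0)(-2) = 1
A^4[1,2] = (-1)(0) + (0)(1) = 0
A^4[2,1] = (-2)(-1) + (1)(-2) = 0
A^4[2,2] = (-2)(0) + (1)(1) = 1
A^4 = 
  [  1,   0]
  [  0,   1]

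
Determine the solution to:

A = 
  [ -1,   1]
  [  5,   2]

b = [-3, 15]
x = [3, 0]

Row reduce the augmented matrix [A|b]:
R2 → R2 + (5)·R1
REF = 
  [ -1,   1,  -3]
  [  0,   7,   0]

Back-substitution:
x₂ = 0 / 7 = 0
x₁ = (-3 - (1)(0)) / (-1) = 3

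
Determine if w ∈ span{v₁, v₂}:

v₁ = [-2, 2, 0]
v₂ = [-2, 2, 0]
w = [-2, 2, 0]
Yes

Form the augmented matrix and row-reduce:
[v₁|v₂|w] = 
  [ -2,  -2,  -2]
  [  2,   2,   2]
  [  0,   0,   0]
R2 → R2 + (1)·R1
REF = 
  [ -2,  -2,  -2]
  [  0,   0,   0]
  [  0,   0,   0]

No row of the form [0 0 | nonzero], so the system is consistent. Back-substitution gives c₁ = 1, c₂ = 0: w = (1)·v₁ + (0)·v₂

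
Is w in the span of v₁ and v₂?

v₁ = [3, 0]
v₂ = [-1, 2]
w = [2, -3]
Yes

Form the augmented matrix and row-reduce:
[v₁|v₂|w] = 
  [  3,  -1,   2]
  [  0,   2,  -3]
(already in echelon form — no row operations needed)

No row of the form [0 0 | nonzero], so the system is consistent. Back-substitution gives c₁ = 1/6, c₂ = -3/2: w = (1/6)·v₁ + (-3/2)·v₂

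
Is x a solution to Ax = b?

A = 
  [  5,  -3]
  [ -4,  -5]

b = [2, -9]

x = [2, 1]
No

Ax = [7, -13] ≠ b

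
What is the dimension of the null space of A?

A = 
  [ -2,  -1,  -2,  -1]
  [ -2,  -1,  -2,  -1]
nullity(A) = 3

Row reduce:
R2 → R2 - (1)·R1
REF = 
  [ -2,  -1,  -2,  -1]
  [  0,   0,   0,   0]
Pivot columns: 1 → 1 pivot.
rank(A) = 1, so nullity(A) = 4 - 1 = 3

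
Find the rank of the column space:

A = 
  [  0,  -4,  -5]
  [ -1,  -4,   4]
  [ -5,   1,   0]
dim(Col(A)) = 3

Row reduce:
Swap R1 ↔ R2
R3 → R3 - (5)·R1
R3 → R3 + (21/4)·R2
REF = 
  [    -1,     -4,      4]
  [     0,     -4,     -5]
  [     0,      0, -185/4]
Pivot columns: 1, 2, 3 → 3 pivots.
dim(Col(A)) = number of pivot columns = 3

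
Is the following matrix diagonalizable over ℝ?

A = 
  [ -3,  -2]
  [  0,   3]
Yes

tr(A) = 0, det(A) = -9
Characteristic polynomial: λ² - tr(A)λ + det(A) = λ² - 9
λ² - 9 = (λ + 3)(λ - 3)
Eigenvalues: 3, -3
λ=-3: alg. mult. = 1, geom. mult. = 2 - rank(A - (-3)I) = 2 - 1 = 1
λ=3: alg. mult. = 1, geom. mult. = 2 - rank(A - (3)I) = 2 - 1 = 1
Sum of geometric multiplicities equals n, so A has n independent eigenvectors.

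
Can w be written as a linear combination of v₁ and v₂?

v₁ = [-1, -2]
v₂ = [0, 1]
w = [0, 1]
Yes

Form the augmented matrix and row-reduce:
[v₁|v₂|w] = 
  [ -1,   0,   0]
  [ -2,   1,   1]
R2 → R2 - (2)·R1
REF = 
  [ -1,   0,   0]
  [  0,   1,   1]

No row of the form [0 0 | nonzero], so the system is consistent. Back-substitution gives c₁ = 0, c₂ = 1: w = (0)·v₁ + (1)·v₂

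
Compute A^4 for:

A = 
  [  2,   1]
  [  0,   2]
A² = A·A:
A²[1,1] = (2)(2) + (1)(0) = 4
A²[1,2] = (2)(1) + (1)(2) = 4
A²[2,1] = (0)(2) + (2)(0) = 0
A²[2,2] = (0)(1) + (2)(2) = 4
A² = 
  [  4,   4]
  [  0,   4]

A^3 = A^2·A:
A^3[1,1] = (4)(2) + (4)(0) = 8
A^3[1,2] = (4)(1) + (4)(2) = 12
A^3[2,1] = (0)(2) + (4)(0) = 0
A^3[2,2] = (0)(1) + (4)(2) = 8
A^3 = 
  [  8,  12]
  [  0,   8]

A^4 = A^3·A:
A^4[1,1] = (8)(2) + (12)(0) = 16
A^4[1,2] = (8)(1) + (12)(2) = 32
A^4[2,1] = (0)(2) + (8)(0) = 0
A^4[2,2] = (0)(1) + (8)(2) = 16
A^4 = 
  [ 16,  32]
  [  0,  16]

Therefore
A^4 = 
  [ 16,  32]
  [  0,  16]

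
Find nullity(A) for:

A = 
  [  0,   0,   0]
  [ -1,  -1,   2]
nullity(A) = 2

Row reduce:
Swap R1 ↔ R2
REF = 
  [ -1,  -1,   2]
  [  0,   0,   0]
Pivot columns: 1 → 1 pivot.
rank(A) = 1, so nullity(A) = 3 - 1 = 2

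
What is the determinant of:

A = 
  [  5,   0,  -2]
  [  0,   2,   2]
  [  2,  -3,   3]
68

Cofactor expansion along row 1:
det(A) = (5)·((2)(3) - (2)(-3)) - (0)·((0)(3) - (2)(2)) + (-2)·((0)(-3) - (2)(2))
  = (5)(12) - (0)(-4) + (-2)(-4)
  = 68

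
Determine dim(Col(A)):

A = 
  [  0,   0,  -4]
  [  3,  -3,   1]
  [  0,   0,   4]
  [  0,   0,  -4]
dim(Col(A)) = 2

Row reduce:
Swap R1 ↔ R2
R3 → R3 + (1)·R2
R4 → R4 - (1)·R2
REF = 
  [  3,  -3,   1]
  [  0,   0,  -4]
  [  0,   0,   0]
  [  0,   0,   0]
Pivot columns: 1, 3 → 2 pivots.
dim(Col(A)) = number of pivot columns = 2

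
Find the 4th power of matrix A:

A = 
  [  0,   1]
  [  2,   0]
A^4 = 
  [  4,   0]
  [  0,   4]

A² = A·A:
A²[1,1] = (0)(0) + (1)(2) = 2
A²[1,2] = (0)(1) + (1)(0) = 0
A²[2,1] = (2)(0) + (0)(2) = 0
A²[2,2] = (2)(1) + (0)(0) = 2
A² = 
  [  2,   0]
  [  0,   2]

A^3 = A^2·A:
A^3[1,1] = (2)(0) + (0)(2) = 0
A^3[1,2] = (2)(1) + (0)(0) = 2
A^3[2,1] = (0)(0) + (2)(2) = 4
A^3[2,2] = (0)(1) + (2)(0) = 0
A^3 = 
  [  0,   2]
  [  4,   0]

A^4 = A^3·A:
A^4[1,1] = (0)(0) + (2)(2) = 4
A^4[1,2] = (0)(1) + (2)(0) = 0
A^4[2,1] = (4)(0) + (0)(2) = 0
A^4[2,2] = (4)(1) + (0)(0) = 4
A^4 = 
  [  4,   0]
  [  0,   4]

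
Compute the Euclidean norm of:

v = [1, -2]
2.236

||v||₂ = √((1)² + (-2)²) = √5 = 2.236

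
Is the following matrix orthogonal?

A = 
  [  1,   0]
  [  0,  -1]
Yes

AᵀA = 
  [  1,   0]
  [  0,   1]
= I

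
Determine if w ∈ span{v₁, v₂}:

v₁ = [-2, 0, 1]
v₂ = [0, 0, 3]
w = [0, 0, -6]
Yes

Form the augmented matrix and row-reduce:
[v₁|v₂|w] = 
  [ -2,   0,   0]
  [  0,   0,   0]
  [  1,   3,  -6]
R3 → R3 + (1/2)·R1
Swap R2 ↔ R3
REF = 
  [ -2,   0,   0]
  [  0,   3,  -6]
  [  0,   0,   0]

No row of the form [0 0 | nonzero], so the system is consistent. Back-substitution gives c₁ = 0, c₂ = -2: w = (0)·v₁ + (-2)·v₂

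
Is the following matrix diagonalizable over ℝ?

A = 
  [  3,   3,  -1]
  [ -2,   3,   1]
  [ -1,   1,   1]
No

Characteristic polynomial: det(λI - A) = λ³ - 7λ² + 19λ - 8
By the rational root theorem any rational root is an integer dividing 8; none of those is a root, so p(λ) has no rational roots and hence (being an irreducible cubic) no repeated roots.
Discriminant of the cubic: Δ = -3299
Δ < 0 ⇒ one real eigenvalue and a complex-conjugate pair: λ ≈ 3.245 + 2.272i, 3.245 - 2.272i, 0.5098
Has complex eigenvalues (not diagonalizable over ℝ).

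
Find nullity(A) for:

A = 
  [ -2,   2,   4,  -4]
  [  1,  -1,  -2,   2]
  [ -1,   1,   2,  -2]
nullity(A) = 3

Row reduce:
R2 → R2 + (1/2)·R1
R3 → R3 - (1/2)·R1
REF = 
  [ -2,   2,   4,  -4]
  [  0,   0,   0,   0]
  [  0,   0,   0,   0]
Pivot columns: 1 → 1 pivot.
rank(A) = 1, so nullity(A) = 4 - 1 = 3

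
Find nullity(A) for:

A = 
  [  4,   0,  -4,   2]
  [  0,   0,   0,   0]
nullity(A) = 3

Row reduce:
(no row operations needed)
REF = 
  [  4,   0,  -4,   2]
  [  0,   0,   0,   0]
Pivot columns: 1 → 1 pivot.
rank(A) = 1, so nullity(A) = 4 - 1 = 3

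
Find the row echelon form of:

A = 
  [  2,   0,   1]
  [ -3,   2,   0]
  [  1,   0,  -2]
Row operations:
R2 → R2 + (3/2)·R1
R3 → R3 - (1/2)·R1

Resulting echelon form:
REF = 
  [   2,    0,    1]
  [   0,    2,  3/2]
  [   0,    0, -5/2]

Rank = 3 (number of non-zero pivot rows).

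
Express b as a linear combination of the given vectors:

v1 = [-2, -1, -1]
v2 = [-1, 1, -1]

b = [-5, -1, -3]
c1 = 2, c2 = 1

b = 2·v1 + 1·v2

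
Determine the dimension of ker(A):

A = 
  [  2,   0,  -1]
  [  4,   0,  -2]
nullity(A) = 2

Row reduce:
R2 → R2 - (2)·R1
REF = 
  [  2,   0,  -1]
  [  0,   0,   0]
Pivot columns: 1 → 1 pivot.
rank(A) = 1, so nullity(A) = 3 - 1 = 2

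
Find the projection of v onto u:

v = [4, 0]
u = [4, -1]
v·u = (4)(4) + (0)(-1) = 16
u·u = (4)² + (-1)² = 17
proj_u(v) = (v·u / u·u) × u = (16/17) × u

proj_u(v) = [64/17, -16/17]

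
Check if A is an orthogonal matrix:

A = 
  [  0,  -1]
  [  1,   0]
Yes

AᵀA = 
  [  1,   0]
  [  0,   1]
= I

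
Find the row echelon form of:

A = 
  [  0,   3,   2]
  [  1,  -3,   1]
Row operations:
Swap R1 ↔ R2

Resulting echelon form:
REF = 
  [  1,  -3,   1]
  [  0,   3,   2]

Rank = 2 (number of non-zero pivot rows).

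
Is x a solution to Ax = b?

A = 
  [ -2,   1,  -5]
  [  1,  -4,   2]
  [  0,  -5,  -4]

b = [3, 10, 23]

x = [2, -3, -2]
Yes

Ax = [3, 10, 23] = b ✓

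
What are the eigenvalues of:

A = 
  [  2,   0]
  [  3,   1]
tr(A) = 3, det(A) = 2
Characteristic polynomial: λ² - tr(A)λ + det(A) = λ² - 3λ + 2
λ² - 3λ + 2 = (λ - 1)(λ - 2)

λ = 2, 1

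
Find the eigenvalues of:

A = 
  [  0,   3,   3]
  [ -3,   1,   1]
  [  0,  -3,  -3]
Characteristic polynomial: det(λI - A) = λ³ + 2λ² + 9λ
The constant term is 0, so λ = 0 is a root: p(λ) = λ(λ² + 2λ + 9)
λ² + 2λ + 9 = 0  ⇒  λ = (-2 ± √((2)² - 4·(9)))/2 = (-2 ± √(-32))/2
  = -1 + 2i√2,  -1 - 2i√2

λ = 0, -1 + 2i√2, -1 - 2i√2  (≈ 0, -1 + 2.828i, -1 - 2.828i)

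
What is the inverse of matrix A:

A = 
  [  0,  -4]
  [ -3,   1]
det(A) = (0)(1) - (-4)(-3) = -12
For a 2×2 matrix, A⁻¹ = (1/det(A)) · [[d, -b], [-c, a]]
    = (-1/12) · [[1, 4], [3, 0]]

A⁻¹ = 
  [-1/12,  -1/3]
  [ -1/4,     0]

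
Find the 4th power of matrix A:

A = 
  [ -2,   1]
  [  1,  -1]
A² = A·A:
A²[1,1] = (-2)(-2) + (1)(1) = 5
A²[1,2] = (-2)(1) + (1)(-1) = -3
A²[2,1] = (1)(-2) + (-1)(1) = -3
A²[2,2] = (1)(1) + (-1)(-1) = 2
A² = 
  [  5,  -3]
  [ -3,   2]

A^3 = A^2·A:
A^3[1,1] = (5)(-2) + (-3)(1) = -13
A^3[1,2] = (5)(1) + (-3)(-1) = 8
A^3[2,1] = (-3)(-2) + (2)(1) = 8
A^3[2,2] = (-3)(1) + (2)(-1) = -5
A^3 = 
  [-13,   8]
  [  8,  -5]

A^4 = A^3·A:
A^4[1,1] = (-13)(-2) + (8)(1) = 34
A^4[1,2] = (-13)(1) + (8)(-1) = -21
A^4[2,1] = (8)(-2) + (-5)(1) = -21
A^4[2,2] = (8)(1) + (-5)(-1) = 13
A^4 = 
  [ 34, -21]
  [-21,  13]

Therefore
A^4 = 
  [ 34, -21]
  [-21,  13]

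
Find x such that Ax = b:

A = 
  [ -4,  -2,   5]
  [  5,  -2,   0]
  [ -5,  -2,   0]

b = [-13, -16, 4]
x = [-2, 3, -3]

Row reduce the augmented matrix [A|b]:
R2 → R2 + (5/4)·R1
R3 → R3 - (5/4)·R1
R3 → R3 + (1/9)·R2
REF = 
  [    -4,     -2,      5,    -13]
  [     0,   -9/2,   25/4, -129/4]
  [     0,      0,  -50/9,   50/3]

Back-substitution:
x₃ = (50/3) / (-50/9) = -3
x₂ = (-129/4 - (25/4)(-3)) / (-9/2) = 3
x₁ = (-13 - (-2)(3) - (5)(-3)) / (-4) = -2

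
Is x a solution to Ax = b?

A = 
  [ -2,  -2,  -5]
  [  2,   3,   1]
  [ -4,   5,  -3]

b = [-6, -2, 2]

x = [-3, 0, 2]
No

Ax = [-4, -4, 6] ≠ b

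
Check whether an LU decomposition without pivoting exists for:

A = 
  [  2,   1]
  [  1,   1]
Yes.
A[1,1] = 2 ≠ 0, so Gaussian elimination proceeds without a row swap: multiplier ℓ₂₁ = (1)/(2) = 1/2, and U[2,2] = 1 - (1/2)(1) = 1/2.
L = 
  [  1,   0]
  [1/2,   1]
U = 
  [  2,   1]
  [  0, 1/2]
Check row 2 of LU: [(1/2)(2), (1/2)(1) + (1/2)] = [1, 1] = row 2 of A ✓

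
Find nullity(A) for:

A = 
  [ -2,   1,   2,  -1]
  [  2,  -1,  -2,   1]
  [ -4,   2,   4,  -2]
nullity(A) = 3

Row reduce:
R2 → R2 + (1)·R1
R3 → R3 - (2)·R1
REF = 
  [ -2,   1,   2,  -1]
  [  0,   0,   0,   0]
  [  0,   0,   0,   0]
Pivot columns: 1 → 1 pivot.
rank(A) = 1, so nullity(A) = 4 - 1 = 3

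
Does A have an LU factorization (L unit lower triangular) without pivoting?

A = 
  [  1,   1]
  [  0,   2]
Yes.
A[1,1] = 1 ≠ 0, so Gaussian elimination proceeds without a row swap: multiplier ℓ₂₁ = (0)/(1) = 0, and U[2,2] = 2 - (0)(1) = 2.
L = 
  [  1,   0]
  [  0,   1]
U = 
  [  1,   1]
  [  0,   2]
Check row 2 of LU: [(0)(1), (0)(1) + 2] = [0, 2] = row 2 of A ✓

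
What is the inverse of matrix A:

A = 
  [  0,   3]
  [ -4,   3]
det(A) = (0)(3) - (3)(-4) = 12
For a 2×2 matrix, A⁻¹ = (1/det(A)) · [[d, -b], [-c, a]]
    = (1/12) · [[3, -3], [4, 0]]

A⁻¹ = 
  [ 1/4, -1/4]
  [ 1/3,    0]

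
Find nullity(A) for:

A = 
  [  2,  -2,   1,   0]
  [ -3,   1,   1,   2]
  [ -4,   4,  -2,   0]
nullity(A) = 2

Row reduce:
R2 → R2 + (3/2)·R1
R3 → R3 + (2)·R1
REF = 
  [  2,  -2,   1,   0]
  [  0,  -2, 5/2,   2]
  [  0,   0,   0,   0]
Pivot columns: 1, 2 → 2 pivots.
rank(A) = 2, so nullity(A) = 4 - 2 = 2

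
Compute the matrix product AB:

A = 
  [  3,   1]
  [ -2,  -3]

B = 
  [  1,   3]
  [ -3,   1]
A is 2×2 and B is 2×2, so AB is 2×2. Each entry is (row of A)·(column of B):
AB[1,1] = (3)(1) + (1)(-3) = 0
AB[1,2] = (3)(3) + (1)(1) = 10
AB[2,1] = (-2)(1) + (-3)(-3) = 7
AB[2,2] = (-2)(3) + (-3)(1) = -9

AB = 
  [  0,  10]
  [  7,  -9]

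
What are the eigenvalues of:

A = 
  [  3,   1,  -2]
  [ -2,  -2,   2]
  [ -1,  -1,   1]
λ = 0, 3, -1

Characteristic polynomial: det(λI - A) = λ³ - 2λ² - 3λ
The constant term is 0, so λ = 0 is a root: p(λ) = λ(λ² - 2λ - 3)
λ² - 2λ - 3 = (λ + 1)(λ - 3)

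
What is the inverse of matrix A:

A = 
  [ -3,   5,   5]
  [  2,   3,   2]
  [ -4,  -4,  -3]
det(A) = (-3)·((3)(-3) - (2)(-4)) - (5)·((2)(-3) - (2)(-4)) + (5)·((2)(-4) - (3)(-4))
  = (-3)(-1) - (5)(2) + (5)(4)
  = 13
det(A) = 13 ≠ 0, so A is invertible.

Cofactors Cᵢⱼ = (-1)ⁱ⁺ʲ·Mᵢⱼ:
C = 
  [ -1,  -2,   4]
  [ -5,  29, -32]
  [ -5,  16, -19]

adj(A) = Cᵀ:
adj(A) = 
  [ -1,  -5,  -5]
  [ -2,  29,  16]
  [  4, -32, -19]

A⁻¹ = (1/13) · adj(A):
A⁻¹ = 
  [ -1/13,  -5/13,  -5/13]
  [ -2/13,  29/13,  16/13]
  [  4/13, -32/13, -19/13]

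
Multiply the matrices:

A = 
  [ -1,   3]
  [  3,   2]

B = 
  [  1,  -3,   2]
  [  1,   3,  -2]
AB = 
  [  2,  12,  -8]
  [  5,  -3,   2]

A is 2×2 and B is 2×3, so AB is 2×3. Each entry is (row of A)·(column of B):
AB[1,1] = (-1)(1) + (3)(1) = 2
AB[1,2] = (-1)(-3) + (3)(3) = 12
AB[1,3] = (-1)(2) + (3)(-2) = -8
AB[2,1] = (3)(1) + (2)(1) = 5
AB[2,2] = (3)(-3) + (2)(3) = -3
AB[2,3] = (3)(2) + (2)(-2) = 2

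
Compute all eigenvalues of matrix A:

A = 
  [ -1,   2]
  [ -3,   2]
tr(A) = 1, det(A) = 4
Characteristic polynomial: λ² - tr(A)λ + det(A) = λ² - λ + 4
λ² - λ + 4 = 0  ⇒  λ = (1 ± √((-1)² - 4·(4)))/2 = (1 ± √(-15))/2
  = (1 + i√15)/2,  (1 - i√15)/2

λ = (1 + i√15)/2, (1 - i√15)/2  (≈ 0.5 + 1.936i, 0.5 - 1.936i)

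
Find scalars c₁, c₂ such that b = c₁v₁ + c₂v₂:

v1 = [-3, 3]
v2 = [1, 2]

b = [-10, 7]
c1 = 3, c2 = -1

b = 3·v1 + -1·v2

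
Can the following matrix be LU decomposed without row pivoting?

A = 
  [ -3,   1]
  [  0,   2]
Yes.
A[1,1] = -3 ≠ 0, so Gaussian elimination proceeds without a row swap: multiplier ℓ₂₁ = (0)/(-3) = 0, and U[2,2] = 2 - (0)(1) = 2.
L = 
  [  1,   0]
  [  0,   1]
U = 
  [ -3,   1]
  [  0,   2]
Check row 2 of LU: [(0)(-3), (0)(1) + 2] = [0, 2] = row 2 of A ✓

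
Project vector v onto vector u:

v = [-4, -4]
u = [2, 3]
proj_u(v) = [-40/13, -60/13]

v·u = (-4)(2) + (-4)(3) = -20
u·u = (2)² + (3)² = 13
proj_u(v) = (v·u / u·u) × u = (-20/13) × u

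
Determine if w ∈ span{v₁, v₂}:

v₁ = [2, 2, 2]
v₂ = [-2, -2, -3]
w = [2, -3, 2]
No

Form the augmented matrix and row-reduce:
[v₁|v₂|w] = 
  [  2,  -2,   2]
  [  2,  -2,  -3]
  [  2,  -3,   2]
R2 → R2 - (1)·R1
R3 → R3 - (1)·R1
Swap R2 ↔ R3
REF = 
  [  2,  -2,   2]
  [  0,  -1,   0]
  [  0,   0,  -5]

Row 3 reads [0 0 | -5], i.e. 0 = -5, so the system is inconsistent and w ∉ span{v₁, v₂}.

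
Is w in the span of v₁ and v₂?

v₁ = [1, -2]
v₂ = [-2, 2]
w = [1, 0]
Yes

Form the augmented matrix and row-reduce:
[v₁|v₂|w] = 
  [  1,  -2,   1]
  [ -2,   2,   0]
R2 → R2 + (2)·R1
REF = 
  [  1,  -2,   1]
  [  0,  -2,   2]

No row of the form [0 0 | nonzero], so the system is consistent. Back-substitution gives c₁ = -1, c₂ = -1: w = (-1)·v₁ + (-1)·v₂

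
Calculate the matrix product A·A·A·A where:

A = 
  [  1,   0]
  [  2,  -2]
A^4 = 
  [  1,   0]
  [-10,  16]

A² = A·A:
A²[1,1] = (1)(1) + (0)(2) = 1
A²[1,2] = (1)(0) + (0)(-2) = 0
A²[2,1] = (2)(1) + (-2)(2) = -2
A²[2,2] = (2)(0) + (-2)(-2) = 4
A² = 
  [  1,   0]
  [ -2,   4]

A^3 = A^2·A:
A^3[1,1] = (1)(1) + (0)(2) = 1
A^3[1,2] = (1)(0) + (0)(-2) = 0
A^3[2,1] = (-2)(1) + (4)(2) = 6
A^3[2,2] = (-2)(0) + (4)(-2) = -8
A^3 = 
  [  1,   0]
  [  6,  -8]

A^4 = A^3·A:
A^4[1,1] = (1)(1) + (0)(2) = 1
A^4[1,2] = (1)(0) + (0)(-2) = 0
A^4[2,1] = (6)(1) + (-8)(2) = -10
A^4[2,2] = (6)(0) + (-8)(-2) = 16
A^4 = 
  [  1,   0]
  [-10,  16]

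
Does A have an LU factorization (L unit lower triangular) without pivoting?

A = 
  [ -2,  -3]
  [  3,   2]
Yes.
A[1,1] = -2 ≠ 0, so Gaussian elimination proceeds without a row swap: multiplier ℓ₂₁ = (3)/(-2) = -3/2, and U[2,2] = 2 - (-3/2)(-3) = -5/2.
L = 
  [   1,    0]
  [-3/2,    1]
U = 
  [  -2,   -3]
  [   0, -5/2]
Check row 2 of LU: [(-3/2)(-2), (-3/2)(-3) + (-5/2)] = [3, 2] = row 2 of A ✓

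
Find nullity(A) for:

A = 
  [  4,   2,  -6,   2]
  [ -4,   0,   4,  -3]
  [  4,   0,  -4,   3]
nullity(A) = 2

Row reduce:
R2 → R2 + (1)·R1
R3 → R3 - (1)·R1
R3 → R3 + (1)·R2
REF = 
  [  4,   2,  -6,   2]
  [  0,   2,  -2,  -1]
  [  0,   0,   0,   0]
Pivot columns: 1, 2 → 2 pivots.
rank(A) = 2, so nullity(A) = 4 - 2 = 2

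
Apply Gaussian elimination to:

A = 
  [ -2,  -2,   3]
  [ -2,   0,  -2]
Row operations:
R2 → R2 - (1)·R1

Resulting echelon form:
REF = 
  [ -2,  -2,   3]
  [  0,   2,  -5]

Rank = 2 (number of non-zero pivot rows).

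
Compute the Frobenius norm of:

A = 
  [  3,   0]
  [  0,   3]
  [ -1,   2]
||A||_F = 4.796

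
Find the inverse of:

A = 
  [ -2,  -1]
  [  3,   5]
det(A) = (-2)(5) - (-1)(3) = -7
For a 2×2 matrix, A⁻¹ = (1/det(A)) · [[d, -b], [-c, a]]
    = (-1/7) · [[5, 1], [-3, -2]]

A⁻¹ = 
  [-5/7, -1/7]
  [ 3/7,  2/7]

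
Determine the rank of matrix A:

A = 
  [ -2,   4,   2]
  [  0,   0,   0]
Row reduce:
(no row operations needed)
REF = 
  [ -2,   4,   2]
  [  0,   0,   0]
Pivot columns: 1 → 1 pivot.

rank(A) = 1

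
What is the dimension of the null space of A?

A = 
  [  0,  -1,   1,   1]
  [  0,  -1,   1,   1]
nullity(A) = 3

Row reduce:
R2 → R2 - (1)·R1
REF = 
  [  0,  -1,   1,   1]
  [  0,   0,   0,   0]
Pivot columns: 2 → 1 pivot.
rank(A) = 1, so nullity(A) = 4 - 1 = 3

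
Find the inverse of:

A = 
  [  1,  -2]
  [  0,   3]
det(A) = (1)(3) - (-2)(0) = 3
For a 2×2 matrix, A⁻¹ = (1/det(A)) · [[d, -b], [-c, a]]
    = (1/3) · [[3, 2], [0, 1]]

A⁻¹ = 
  [  1, 2/3]
  [  0, 1/3]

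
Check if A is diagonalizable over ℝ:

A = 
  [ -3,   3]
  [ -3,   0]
No

tr(A) = -3, det(A) = 9
Characteristic polynomial: λ² - tr(A)λ + det(A) = λ² + 3λ + 9
λ² + 3λ + 9 = 0  ⇒  λ = (-3 ± √((3)² - 4·(9)))/2 = (-3 ± √(-27))/2
  = (-3 + 3i√3)/2,  (-3 - 3i√3)/2
Eigenvalues: (-3 + 3i√3)/2, (-3 - 3i√3)/2  (≈ -1.5 + 2.598i, -1.5 - 2.598i)
Has complex eigenvalues (not diagonalizable over ℝ).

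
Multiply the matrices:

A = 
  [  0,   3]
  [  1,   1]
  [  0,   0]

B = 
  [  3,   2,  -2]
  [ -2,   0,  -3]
AB = 
  [ -6,   0,  -9]
  [  1,   2,  -5]
  [  0,   0,   0]

A is 3×2 and B is 2×3, so AB is 3×3. Each entry is (row of A)·(column of B):
AB[1,1] = (0)(3) + (3)(-2) = -6
AB[1,2] = (0)(2) + (3)(0) = 0
AB[1,3] = (0)(-2) + (3)(-3) = -9
AB[2,1] = (1)(3) + (1)(-2) = 1
AB[2,2] = (1)(2) + (1)(0) = 2
AB[2,3] = (1)(-2) + (1)(-3) = -5
AB[3,1] = (0)(3) + (0)(-2) = 0
AB[3,2] = (0)(2) + (0)(0) = 0
AB[3,3] = (0)(-2) + (0)(-3) = 0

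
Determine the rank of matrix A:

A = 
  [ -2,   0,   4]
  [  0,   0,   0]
Row reduce:
(no row operations needed)
REF = 
  [ -2,   0,   4]
  [  0,   0,   0]
Pivot columns: 1 → 1 pivot.

rank(A) = 1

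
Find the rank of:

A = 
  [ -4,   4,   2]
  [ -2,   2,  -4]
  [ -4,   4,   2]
Row reduce:
R2 → R2 - (1/2)·R1
R3 → R3 - (1)·R1
REF = 
  [ -4,   4,   2]
  [  0,   0,  -5]
  [  0,   0,   0]
Pivot columns: 1, 3 → 2 pivots.

rank(A) = 2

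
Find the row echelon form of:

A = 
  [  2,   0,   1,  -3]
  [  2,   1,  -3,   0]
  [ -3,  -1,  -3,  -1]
Row operations:
R2 → R2 - (1)·R1
R3 → R3 + (3/2)·R1
R3 → R3 + (1)·R2

Resulting echelon form:
REF = 
  [    2,     0,     1,    -3]
  [    0,     1,    -4,     3]
  [    0,     0, -11/2,  -5/2]

Rank = 3 (number of non-zero pivot rows).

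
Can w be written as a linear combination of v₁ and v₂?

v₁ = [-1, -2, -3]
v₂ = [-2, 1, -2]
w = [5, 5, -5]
No

Form the augmented matrix and row-reduce:
[v₁|v₂|w] = 
  [ -1,  -2,   5]
  [ -2,   1,   5]
  [ -3,  -2,  -5]
R2 → R2 - (2)·R1
R3 → R3 - (3)·R1
R3 → R3 - (4/5)·R2
REF = 
  [ -1,  -2,   5]
  [  0,   5,  -5]
  [  0,   0, -16]

Row 3 reads [0 0 | -16], i.e. 0 = -16, so the system is inconsistent and w ∉ span{v₁, v₂}.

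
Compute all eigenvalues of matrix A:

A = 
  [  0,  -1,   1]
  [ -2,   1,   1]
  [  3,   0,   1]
Characteristic polynomial: det(λI - A) = λ³ - 2λ² - 4λ + 8
Testing integer divisors of the constant term: p(-2) = 0, so (λ + 2) is a factor:
p(λ) = (λ + 2)(λ² - 4λ + 4)
λ² - 4λ + 4 = (λ - 2)²

λ = -2, 2, 2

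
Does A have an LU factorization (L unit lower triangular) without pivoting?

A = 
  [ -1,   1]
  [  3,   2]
Yes.
A[1,1] = -1 ≠ 0, so Gaussian elimination proceeds without a row swap: multiplier ℓ₂₁ = (3)/(-1) = -3, and U[2,2] = 2 - (-3)(1) = 5.
L = 
  [  1,   0]
  [ -3,   1]
U = 
  [ -1,   1]
  [  0,   5]
Check row 2 of LU: [(-3)(-1), (-3)(1) + 5] = [3, 2] = row 2 of A ✓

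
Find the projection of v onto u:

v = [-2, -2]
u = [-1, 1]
proj_u(v) = [0, 0]

v·u = (-2)(-1) + (-2)(1) = 0
u·u = (-1)² + (1)² = 2
proj_u(v) = (v·u / u·u) × u = (0/2) × u = (0) × u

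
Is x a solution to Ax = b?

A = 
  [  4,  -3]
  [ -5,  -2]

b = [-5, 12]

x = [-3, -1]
No

Ax = [-9, 17] ≠ b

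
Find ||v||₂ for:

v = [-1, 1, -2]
2.449

||v||₂ = √((-1)² + (1)² + (-2)²) = √6 = 2.449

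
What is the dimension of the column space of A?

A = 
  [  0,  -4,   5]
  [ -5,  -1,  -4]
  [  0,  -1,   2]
dim(Col(A)) = 3

Row reduce:
Swap R1 ↔ R2
R3 → R3 - (1/4)·R2
REF = 
  [ -5,  -1,  -4]
  [  0,  -4,   5]
  [  0,   0, 3/4]
Pivot columns: 1, 2, 3 → 3 pivots.
dim(Col(A)) = number of pivot columns = 3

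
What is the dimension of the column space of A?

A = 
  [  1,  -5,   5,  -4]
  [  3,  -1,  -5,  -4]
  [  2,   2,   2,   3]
dim(Col(A)) = 3

Row reduce:
R2 → R2 - (3)·R1
R3 → R3 - (2)·R1
R3 → R3 - (6/7)·R2
REF = 
  [   1,   -5,    5,   -4]
  [   0,   14,  -20,    8]
  [   0,    0, 64/7, 29/7]
Pivot columns: 1, 2, 3 → 3 pivots.
dim(Col(A)) = number of pivot columns = 3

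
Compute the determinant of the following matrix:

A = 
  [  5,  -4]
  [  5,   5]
45

For a 2×2 matrix, det = ad - bc = (5)(5) - (-4)(5) = 45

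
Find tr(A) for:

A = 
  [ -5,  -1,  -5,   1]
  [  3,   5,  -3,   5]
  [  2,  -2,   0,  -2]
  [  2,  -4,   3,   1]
1

tr(A) = -5 + 5 + 0 + 1 = 1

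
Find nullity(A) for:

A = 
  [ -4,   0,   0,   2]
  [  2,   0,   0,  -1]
nullity(A) = 3

Row reduce:
R2 → R2 + (1/2)·R1
REF = 
  [ -4,   0,   0,   2]
  [  0,   0,   0,   0]
Pivot columns: 1 → 1 pivot.
rank(A) = 1, so nullity(A) = 4 - 1 = 3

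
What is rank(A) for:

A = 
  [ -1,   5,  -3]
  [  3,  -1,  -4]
Row reduce:
R2 → R2 + (3)·R1
REF = 
  [ -1,   5,  -3]
  [  0,  14, -13]
Pivot columns: 1, 2 → 2 pivots.

rank(A) = 2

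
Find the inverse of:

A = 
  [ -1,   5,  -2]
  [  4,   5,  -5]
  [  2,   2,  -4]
det(A) = (-1)·((5)(-4) - (-5)(2)) - (5)·((4)(-4) - (-5)(2)) + (-2)·((4)(2) - (5)(2))
  = (-1)(-10) - (5)(-6) + (-2)(-2)
  = 44
det(A) = 44 ≠ 0, so A is invertible.

Cofactors Cᵢⱼ = (-1)ⁱ⁺ʲ·Mᵢⱼ:
C = 
  [-10,   6,  -2]
  [ 16,   8,  12]
  [-15, -13, -25]

adj(A) = Cᵀ:
adj(A) = 
  [-10,  16, -15]
  [  6,   8, -13]
  [ -2,  12, -25]

A⁻¹ = (1/44) · adj(A):
A⁻¹ = 
  [ -5/22,   4/11, -15/44]
  [  3/22,   2/11, -13/44]
  [ -1/22,   3/11, -25/44]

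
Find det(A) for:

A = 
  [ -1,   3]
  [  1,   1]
For a 2×2 matrix, det = ad - bc = (-1)(1) - (3)(1) = -4

det(A) = -4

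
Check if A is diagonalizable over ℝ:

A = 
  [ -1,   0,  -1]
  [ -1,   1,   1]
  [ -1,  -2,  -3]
No

Characteristic polynomial: det(λI - A) = λ³ + 3λ² + 2
By the rational root theorem any rational root is an integer dividing 2; none of those is a root, so p(λ) has no rational roots and hence (being an irreducible cubic) no repeated roots.
Discriminant of the cubic: Δ = -324
Δ < 0 ⇒ one real eigenvalue and a complex-conjugate pair: λ ≈ -3.196, 0.09791 + 0.785i, 0.09791 - 0.785i
Has complex eigenvalues (not diagonalizable over ℝ).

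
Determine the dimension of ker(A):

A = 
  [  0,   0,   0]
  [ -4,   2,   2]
nullity(A) = 2

Row reduce:
Swap R1 ↔ R2
REF = 
  [ -4,   2,   2]
  [  0,   0,   0]
Pivot columns: 1 → 1 pivot.
rank(A) = 1, so nullity(A) = 3 - 1 = 2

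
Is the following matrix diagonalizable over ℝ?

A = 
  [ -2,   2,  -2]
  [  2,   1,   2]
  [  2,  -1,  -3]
No

Characteristic polynomial: det(λI - A) = λ³ + 4λ² + 3λ - 30
Testing integer divisors of the constant term: p(2) = 0, so (λ - 2) is a factor:
p(λ) = (λ - 2)(λ² + 6λ + 15)
λ² + 6λ + 15 = 0  ⇒  λ = (-6 ± √((6)² - 4·(15)))/2 = (-6 ± √(-24))/2
  = -3 + i√6,  -3 - i√6
Eigenvalues: 2, -3 + i√6, -3 - i√6  (≈ 2, -3 + 2.449i, -3 - 2.449i)
Has complex eigenvalues (not diagonalizable over ℝ).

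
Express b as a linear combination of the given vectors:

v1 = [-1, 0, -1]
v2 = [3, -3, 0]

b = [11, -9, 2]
c1 = -2, c2 = 3

b = -2·v1 + 3·v2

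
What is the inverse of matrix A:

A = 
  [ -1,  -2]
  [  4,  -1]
det(A) = (-1)(-1) - (-2)(4) = 9
For a 2×2 matrix, A⁻¹ = (1/det(A)) · [[d, -b], [-c, a]]
    = (1/9) · [[-1, 2], [-4, -1]]

A⁻¹ = 
  [-1/9,  2/9]
  [-4/9, -1/9]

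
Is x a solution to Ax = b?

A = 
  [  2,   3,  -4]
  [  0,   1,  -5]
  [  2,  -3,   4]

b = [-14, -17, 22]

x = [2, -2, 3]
Yes

Ax = [-14, -17, 22] = b ✓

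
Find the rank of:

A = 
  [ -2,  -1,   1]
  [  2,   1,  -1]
Row reduce:
R2 → R2 + (1)·R1
REF = 
  [ -2,  -1,   1]
  [  0,   0,   0]
Pivot columns: 1 → 1 pivot.

rank(A) = 1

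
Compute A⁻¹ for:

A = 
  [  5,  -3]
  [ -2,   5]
det(A) = (5)(5) - (-3)(-2) = 19
For a 2×2 matrix, A⁻¹ = (1/det(A)) · [[d, -b], [-c, a]]
    = (1/19) · [[5, 3], [2, 5]]

A⁻¹ = 
  [5/19, 3/19]
  [2/19, 5/19]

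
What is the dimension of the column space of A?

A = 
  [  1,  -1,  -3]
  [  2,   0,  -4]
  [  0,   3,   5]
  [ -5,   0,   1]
dim(Col(A)) = 3

Row reduce:
R2 → R2 - (2)·R1
R4 → R4 + (5)·R1
R3 → R3 - (3/2)·R2
R4 → R4 + (5/2)·R2
R4 → R4 + (9/2)·R3
REF = 
  [  1,  -1,  -3]
  [  0,   2,   2]
  [  0,   0,   2]
  [  0,   0,   0]
Pivot columns: 1, 2, 3 → 3 pivots.
dim(Col(A)) = number of pivot columns = 3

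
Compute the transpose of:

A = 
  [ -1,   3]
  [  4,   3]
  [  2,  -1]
Aᵀ = 
  [ -1,   4,   2]
  [  3,   3,  -1]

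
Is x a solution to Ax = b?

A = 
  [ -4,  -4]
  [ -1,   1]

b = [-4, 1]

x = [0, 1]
Yes

Ax = [-4, 1] = b ✓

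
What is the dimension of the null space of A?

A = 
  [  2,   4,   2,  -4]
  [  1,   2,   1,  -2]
nullity(A) = 3

Row reduce:
R2 → R2 - (1/2)·R1
REF = 
  [  2,   4,   2,  -4]
  [  0,   0,   0,   0]
Pivot columns: 1 → 1 pivot.
rank(A) = 1, so nullity(A) = 4 - 1 = 3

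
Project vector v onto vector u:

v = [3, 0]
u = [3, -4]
proj_u(v) = [27/25, -36/25]

v·u = (3)(3) + (0)(-4) = 9
u·u = (3)² + (-4)² = 25
proj_u(v) = (v·u / u·u) × u = (9/25) × u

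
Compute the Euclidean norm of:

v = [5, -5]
7.071

||v||₂ = √((5)² + (-5)²) = √50 = 7.071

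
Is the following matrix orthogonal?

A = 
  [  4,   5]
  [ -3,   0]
No

AᵀA = 
  [ 25,  20]
  [ 20,  25]
≠ I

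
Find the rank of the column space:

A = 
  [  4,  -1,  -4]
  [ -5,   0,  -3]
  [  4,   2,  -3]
dim(Col(A)) = 3

Row reduce:
R2 → R2 + (5/4)·R1
R3 → R3 - (1)·R1
R3 → R3 + (12/5)·R2
REF = 
  [    4,    -1,    -4]
  [    0,  -5/4,    -8]
  [    0,     0, -91/5]
Pivot columns: 1, 2, 3 → 3 pivots.
dim(Col(A)) = number of pivot columns = 3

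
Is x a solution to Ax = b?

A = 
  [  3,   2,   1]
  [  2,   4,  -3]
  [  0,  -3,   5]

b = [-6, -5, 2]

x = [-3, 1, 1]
Yes

Ax = [-6, -5, 2] = b ✓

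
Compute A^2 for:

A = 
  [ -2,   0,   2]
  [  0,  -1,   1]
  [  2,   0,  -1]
A² = A·A:
A²[1,1] = (-2)(-2) + (0)(0) + (2)(2) = 8
A²[1,2] = (-2)(0) + (0)(-1) + (2)(0) = 0
A²[1,3] = (-2)(2) + (0)(1) + (2)(-1) = -6
A²[2,1] = (0)(-2) + (-1)(0) + (1)(2) = 2
A²[2,2] = (0)(0) + (-1)(-1) + (1)(0) = 1
A²[2,3] = (0)(2) + (-1)(1) + (1)(-1) = -2
A²[3,1] = (2)(-2) + (0)(0) + (-1)(2) = -6
A²[3,2] = (2)(0) + (0)(-1) + (-1)(0) = 0
A²[3,3] = (2)(2) + (0)(1) + (-1)(-1) = 5
A² = 
  [  8,   0,  -6]
  [  2,   1,  -2]
  [ -6,   0,   5]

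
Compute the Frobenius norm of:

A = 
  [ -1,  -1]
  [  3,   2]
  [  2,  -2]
||A||_F = 4.796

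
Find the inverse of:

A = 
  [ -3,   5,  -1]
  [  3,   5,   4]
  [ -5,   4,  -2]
det(A) = (-3)·((5)(-2) - (4)(4)) - (5)·((3)(-2) - (4)(-5)) + (-1)·((3)(4) - (5)(-5))
  = (-3)(-26) - (5)(14) + (-1)(37)
  = -29
det(A) = -29 ≠ 0, so A is invertible.

Cofactors Cᵢⱼ = (-1)ⁱ⁺ʲ·Mᵢⱼ:
C = 
  [-26, -14,  37]
  [  6,   1, -13]
  [ 25,   9, -30]

adj(A) = Cᵀ:
adj(A) = 
  [-26,   6,  25]
  [-14,   1,   9]
  [ 37, -13, -30]

A⁻¹ = (-1/29) · adj(A):
A⁻¹ = 
  [ 26/29,  -6/29, -25/29]
  [ 14/29,  -1/29,  -9/29]
  [-37/29,  13/29,  30/29]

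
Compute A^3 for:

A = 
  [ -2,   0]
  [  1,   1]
A^3 = 
  [ -8,   0]
  [  3,   1]

A² = A·A:
A²[1,1] = (-2)(-2) + (0)(1) = 4
A²[1,2] = (-2)(0) + (0)(1) = 0
A²[2,1] = (1)(-2) + (1)(1) = -1
A²[2,2] = (1)(0) + (1)(1) = 1
A² = 
  [  4,   0]
  [ -1,   1]

A^3 = A^2·A:
A^3[1,1] = (4)(-2) + (0)(1) = -8
A^3[1,2] = (4)(0) + (0)(1) = 0
A^3[2,1] = (-1)(-2) + (1)(1) = 3
A^3[2,2] = (-1)(0) + (1)(1) = 1
A^3 = 
  [ -8,   0]
  [  3,   1]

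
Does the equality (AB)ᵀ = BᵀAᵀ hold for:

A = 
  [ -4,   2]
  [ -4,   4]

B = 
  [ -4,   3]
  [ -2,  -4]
Yes

(AB)ᵀ = 
  [ 12,   8]
  [-20, -28]

BᵀAᵀ = 
  [ 12,   8]
  [-20, -28]

Both sides are equal — this is the standard identity (AB)ᵀ = BᵀAᵀ, which holds for all A, B.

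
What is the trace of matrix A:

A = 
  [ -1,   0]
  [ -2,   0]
-1

tr(A) = -1 + 0 = -1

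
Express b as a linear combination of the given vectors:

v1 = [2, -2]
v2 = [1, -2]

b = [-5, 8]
c1 = -1, c2 = -3

b = -1·v1 + -3·v2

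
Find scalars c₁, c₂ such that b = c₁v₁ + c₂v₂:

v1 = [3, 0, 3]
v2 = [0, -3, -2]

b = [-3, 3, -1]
c1 = -1, c2 = -1

b = -1·v1 + -1·v2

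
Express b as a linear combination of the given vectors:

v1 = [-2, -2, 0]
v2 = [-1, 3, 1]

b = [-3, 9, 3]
c1 = 0, c2 = 3

b = 0·v1 + 3·v2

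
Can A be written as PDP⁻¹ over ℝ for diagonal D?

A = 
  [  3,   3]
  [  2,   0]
Yes

tr(A) = 3, det(A) = -6
Characteristic polynomial: λ² - tr(A)λ + det(A) = λ² - 3λ - 6
λ² - 3λ - 6 = 0  ⇒  λ = (3 ± √((-3)² - 4·(-6)))/2 = (3 ± √(33))/2
  = (3 + √33)/2,  (3 - √33)/2
Eigenvalues: (3 + √33)/2, (3 - √33)/2  (≈ 4.372, -1.372)
The two irrational eigenvalues are distinct (simple), so each has alg. mult. = geom. mult. = 1.
Sum of geometric multiplicities equals n, so A has n independent eigenvectors.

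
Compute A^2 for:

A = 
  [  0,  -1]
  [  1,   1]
A² = A·A:
A²[1,1] = (0)(0) + (-1)(1) = -1
A²[1,2] = (0)(-1) + (-1)(1) = -1
A²[2,1] = (1)(0) + (1)(1) = 1
A²[2,2] = (1)(-1) + (1)(1) = 0
A² = 
  [ -1,  -1]
  [  1,   0]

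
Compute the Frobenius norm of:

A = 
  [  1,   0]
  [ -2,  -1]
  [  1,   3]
||A||_F = 4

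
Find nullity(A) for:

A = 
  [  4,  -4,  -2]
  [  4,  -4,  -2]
nullity(A) = 2

Row reduce:
R2 → R2 - (1)·R1
REF = 
  [  4,  -4,  -2]
  [  0,   0,   0]
Pivot columns: 1 → 1 pivot.
rank(A) = 1, so nullity(A) = 3 - 1 = 2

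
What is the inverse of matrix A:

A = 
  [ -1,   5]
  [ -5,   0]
det(A) = (-1)(0) - (5)(-5) = 25
For a 2×2 matrix, A⁻¹ = (1/det(A)) · [[d, -b], [-c, a]]
    = (1/25) · [[0, -5], [5, -1]]

A⁻¹ = 
  [    0,  -1/5]
  [  1/5, -1/25]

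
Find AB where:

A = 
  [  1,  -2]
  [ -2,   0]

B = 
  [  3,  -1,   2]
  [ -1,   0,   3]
AB = 
  [  5,  -1,  -4]
  [ -6,   2,  -4]

A is 2×2 and B is 2×3, so AB is 2×3. Each entry is (row of A)·(column of B):
AB[1,1] = (1)(3) + (-2)(-1) = 5
AB[1,2] = (1)(-1) + (-2)(0) = -1
AB[1,3] = (1)(2) + (-2)(3) = -4
AB[2,1] = (-2)(3) + (0)(-1) = -6
AB[2,2] = (-2)(-1) + (0)(0) = 2
AB[2,3] = (-2)(2) + (0)(3) = -4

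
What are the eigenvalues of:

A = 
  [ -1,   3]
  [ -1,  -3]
λ = -2 + i√2, -2 - i√2  (≈ -2 + 1.414i, -2 - 1.414i)

tr(A) = -4, det(A) = 6
Characteristic polynomial: λ² - tr(A)λ + det(A) = λ² + 4λ + 6
λ² + 4λ + 6 = 0  ⇒  λ = (-4 ± √((4)² - 4·(6)))/2 = (-4 ± √(-8))/2
  = -2 + i√2,  -2 - i√2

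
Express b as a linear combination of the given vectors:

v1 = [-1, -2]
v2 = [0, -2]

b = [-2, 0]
c1 = 2, c2 = -2

b = 2·v1 + -2·v2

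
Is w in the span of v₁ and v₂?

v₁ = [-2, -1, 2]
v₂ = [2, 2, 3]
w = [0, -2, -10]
Yes

Form the augmented matrix and row-reduce:
[v₁|v₂|w] = 
  [ -2,   2,   0]
  [ -1,   2,  -2]
  [  2,   3, -10]
R2 → R2 - (1/2)·R1
R3 → R3 + (1)·R1
R3 → R3 - (5)·R2
REF = 
  [ -2,   2,   0]
  [  0,   1,  -2]
  [  0,   0,   0]

No row of the form [0 0 | nonzero], so the system is consistent. Back-substitution gives c₁ = -2, c₂ = -2: w = (-2)·v₁ + (-2)·v₂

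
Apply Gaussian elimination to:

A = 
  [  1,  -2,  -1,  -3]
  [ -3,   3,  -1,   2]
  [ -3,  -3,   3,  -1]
Row operations:
R2 → R2 + (3)·R1
R3 → R3 + (3)·R1
R3 → R3 - (3)·R2

Resulting echelon form:
REF = 
  [  1,  -2,  -1,  -3]
  [  0,  -3,  -4,  -7]
  [  0,   0,  12,  11]

Rank = 3 (number of non-zero pivot rows).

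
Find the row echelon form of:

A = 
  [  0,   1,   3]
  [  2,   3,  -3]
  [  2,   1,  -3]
Row operations:
Swap R1 ↔ R2
R3 → R3 - (1)·R1
R3 → R3 + (2)·R2

Resulting echelon form:
REF = 
  [  2,   3,  -3]
  [  0,   1,   3]
  [  0,   0,   6]

Rank = 3 (number of non-zero pivot rows).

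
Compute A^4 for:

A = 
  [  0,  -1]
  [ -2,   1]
A^4 = 
  [  6,  -5]
  [-10,  11]

A² = A·A:
A²[1,1] = (0)(0) + (-1)(-2) = 2
A²[1,2] = (0)(-1) + (-1)(1) = -1
A²[2,1] = (-2)(0) + (1)(-2) = -2
A²[2,2] = (-2)(-1) + (1)(1) = 3
A² = 
  [  2,  -1]
  [ -2,   3]

A^3 = A^2·A:
A^3[1,1] = (2)(0) + (-1)(-2) = 2
A^3[1,2] = (2)(-1) + (-1)(1) = -3
A^3[2,1] = (-2)(0) + (3)(-2) = -6
A^3[2,2] = (-2)(-1) + (3)(1) = 5
A^3 = 
  [  2,  -3]
  [ -6,   5]

A^4 = A^3·A:
A^4[1,1] = (2)(0) + (-3)(-2) = 6
A^4[1,2] = (2)(-1) + (-3)(1) = -5
A^4[2,1] = (-6)(0) + (5)(-2) = -10
A^4[2,2] = (-6)(-1) + (5)(1) = 11
A^4 = 
  [  6,  -5]
  [-10,  11]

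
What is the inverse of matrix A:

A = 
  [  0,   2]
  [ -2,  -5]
det(A) = (0)(-5) - (2)(-2) = 4
For a 2×2 matrix, A⁻¹ = (1/det(A)) · [[d, -b], [-c, a]]
    = (1/4) · [[-5, -2], [2, 0]]

A⁻¹ = 
  [-5/4, -1/2]
  [ 1/2,    0]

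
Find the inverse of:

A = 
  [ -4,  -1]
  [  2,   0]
det(A) = (-4)(0) - (-1)(2) = 2
For a 2×2 matrix, A⁻¹ = (1/det(A)) · [[d, -b], [-c, a]]
    = (1/2) · [[0, 1], [-2, -4]]

A⁻¹ = 
  [  0, 1/2]
  [ -1,  -2]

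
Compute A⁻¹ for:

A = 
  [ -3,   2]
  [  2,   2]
det(A) = (-3)(2) - (2)(2) = -10
For a 2×2 matrix, A⁻¹ = (1/det(A)) · [[d, -b], [-c, a]]
    = (-1/10) · [[2, -2], [-2, -3]]

A⁻¹ = 
  [-1/5,  1/5]
  [ 1/5, 3/10]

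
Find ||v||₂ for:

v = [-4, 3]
5

||v||₂ = √((-4)² + (3)²) = √25 = 5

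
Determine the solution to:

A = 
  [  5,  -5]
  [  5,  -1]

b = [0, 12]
Row reduce the augmented matrix [A|b]:
R2 → R2 - (1)·R1
REF = 
  [  5,  -5,   0]
  [  0,   4,  12]

Back-substitution:
x₂ = 12 / 4 = 3
x₁ = (0 - (-5)(3)) / 5 = 3

x = [3, 3]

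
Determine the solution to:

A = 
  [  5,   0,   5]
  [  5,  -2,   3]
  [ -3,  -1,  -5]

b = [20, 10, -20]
x = [1, 2, 3]

Row reduce the augmented matrix [A|b]:
R2 → R2 - (1)·R1
R3 → R3 + (3/5)·R1
R3 → R3 - (1/2)·R2
REF = 
  [  5,   0,   5,  20]
  [  0,  -2,  -2, -10]
  [  0,   0,  -1,  -3]

Back-substitution:
x₃ = (-3) / (-1) = 3
x₂ = (-10 - (-2)(3)) / (-2) = 2
x₁ = (20 - (0)(2) - (5)(3)) / 5 = 1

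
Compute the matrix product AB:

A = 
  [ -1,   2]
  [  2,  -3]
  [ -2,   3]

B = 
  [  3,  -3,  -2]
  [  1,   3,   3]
A is 3×2 and B is 2×3, so AB is 3×3. Each entry is (row of A)·(column of B):
AB[1,1] = (-1)(3) + (2)(1) = -1
AB[1,2] = (-1)(-3) + (2)(3) = 9
AB[1,3] = (-1)(-2) + (2)(3) = 8
AB[2,1] = (2)(3) + (-3)(1) = 3
AB[2,2] = (2)(-3) + (-3)(3) = -15
AB[2,3] = (2)(-2) + (-3)(3) = -13
AB[3,1] = (-2)(3) + (3)(1) = -3
AB[3,2] = (-2)(-3) + (3)(3) = 15
AB[3,3] = (-2)(-2) + (3)(3) = 13

AB = 
  [ -1,   9,   8]
  [  3, -15, -13]
  [ -3,  15,  13]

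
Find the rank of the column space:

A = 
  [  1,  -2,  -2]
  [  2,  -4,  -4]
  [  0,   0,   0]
dim(Col(A)) = 1

Row reduce:
R2 → R2 - (2)·R1
REF = 
  [  1,  -2,  -2]
  [  0,   0,   0]
  [  0,   0,   0]
Pivot columns: 1 → 1 pivot.
dim(Col(A)) = number of pivot columns = 1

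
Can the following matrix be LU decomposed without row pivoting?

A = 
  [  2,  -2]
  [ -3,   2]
Yes.
A[1,1] = 2 ≠ 0, so Gaussian elimination proceeds without a row swap: multiplier ℓ₂₁ = (-3)/(2) = -3/2, and U[2,2] = 2 - (-3/2)(-2) = -1.
L = 
  [   1,    0]
  [-3/2,    1]
U = 
  [  2,  -2]
  [  0,  -1]
Check row 2 of LU: [(-3/2)(2), (-3/2)(-2) + (-1)] = [-3, 2] = row 2 of A ✓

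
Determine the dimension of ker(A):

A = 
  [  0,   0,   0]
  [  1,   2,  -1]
nullity(A) = 2

Row reduce:
Swap R1 ↔ R2
REF = 
  [  1,   2,  -1]
  [  0,   0,   0]
Pivot columns: 1 → 1 pivot.
rank(A) = 1, so nullity(A) = 3 - 1 = 2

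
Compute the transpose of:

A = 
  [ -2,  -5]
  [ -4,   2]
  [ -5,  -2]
Aᵀ = 
  [ -2,  -4,  -5]
  [ -5,   2,  -2]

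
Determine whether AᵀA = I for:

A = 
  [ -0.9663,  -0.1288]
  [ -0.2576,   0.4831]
No

AᵀA = 
  [  1.0001,   0]
  [  0,   0.2500]
≠ I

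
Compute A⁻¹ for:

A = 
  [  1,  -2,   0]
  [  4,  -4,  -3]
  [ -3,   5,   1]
det(A) = (1)·((-4)(1) - (-3)(5)) - (-2)·((4)(1) - (-3)(-3)) + (0)·((4)(5) - (-4)(-3))
  = (1)(11) - (-2)(-5) + (0)(8)
  = 1
det(A) = 1 ≠ 0, so A is invertible.

Cofactors Cᵢⱼ = (-1)ⁱ⁺ʲ·Mᵢⱼ:
C = 
  [ 11,   5,   8]
  [  2,   1,   1]
  [  6,   3,   4]

adj(A) = Cᵀ:
adj(A) = 
  [ 11,   2,   6]
  [  5,   1,   3]
  [  8,   1,   4]

A⁻¹ = (1) · adj(A):
A⁻¹ = 
  [ 11,   2,   6]
  [  5,   1,   3]
  [  8,   1,   4]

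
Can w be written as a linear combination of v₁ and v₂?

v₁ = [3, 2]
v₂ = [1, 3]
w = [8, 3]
Yes

Form the augmented matrix and row-reduce:
[v₁|v₂|w] = 
  [  3,   1,   8]
  [  2,   3,   3]
R2 → R2 - (2/3)·R1
REF = 
  [   3,    1,    8]
  [   0,  7/3, -7/3]

No row of the form [0 0 | nonzero], so the system is consistent. Back-substitution gives c₁ = 3, c₂ = -1: w = (3)·v₁ + (-1)·v₂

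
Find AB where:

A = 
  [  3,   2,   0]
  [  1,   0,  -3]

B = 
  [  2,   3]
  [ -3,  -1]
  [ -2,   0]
AB = 
  [  0,   7]
  [  8,   3]

A is 2×3 and B is 3×2, so AB is 2×2. Each entry is (row of A)·(column of B):
AB[1,1] = (3)(2) + (2)(-3) + (0)(-2) = 0
AB[1,2] = (3)(3) + (2)(-1) + (0)(0) = 7
AB[2,1] = (1)(2) + (0)(-3) + (-3)(-2) = 8
AB[2,2] = (1)(3) + (0)(-1) + (-3)(0) = 3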